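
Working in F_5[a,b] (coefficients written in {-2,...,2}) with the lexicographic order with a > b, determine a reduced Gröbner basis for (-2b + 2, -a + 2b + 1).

Buchberger's algorithm terminates because the ascending chain of leading-term ideals stabilizes.

f_1 = -2b + 2, LT = b.
f_2 = -a + 2b + 1, LT = a.

The S-polynomials (S(f_1,f_2)) all reduce to 0 modulo the current basis, so we have a Gröbner basis.

G = {a + 2, b - 1}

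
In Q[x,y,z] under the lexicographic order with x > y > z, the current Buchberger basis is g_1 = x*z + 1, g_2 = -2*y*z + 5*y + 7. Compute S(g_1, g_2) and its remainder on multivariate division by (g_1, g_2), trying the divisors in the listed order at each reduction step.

lcm(LM(g_1), LM(g_2)) = x*y*z.
S = (lcm/LT(g_1))·g_1 − (lcm/LT(g_2))·g_2 = 5/2*x*y + 7/2*x + y.
Reduce S modulo (g_1, g_2) in that order:
  leading term x*y: no divisor's leading term divides it; move 5/2*x*y to the remainder.
  leading term x: no divisor's leading term divides it; move 7/2*x to the remainder.
  leading term y: no divisor's leading term divides it; move y to the remainder.
The remainder 5/2*x*y + 7/2*x + y is nonzero, so it would be added as the next basis element.

S(g_1, g_2) = 5/2*x*y + 7/2*x + y; remainder on division = 5/2*x*y + 7/2*x + y.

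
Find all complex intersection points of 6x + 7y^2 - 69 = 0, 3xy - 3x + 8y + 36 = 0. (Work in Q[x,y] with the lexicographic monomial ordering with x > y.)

Compute a lex Gröbner basis by Buchberger's algorithm.
f_1 = 6x + 7y^2 - 69, LT = x.
f_2 = 3xy - 3x + 8y + 36, LT = xy.

S(f_1,f_2): lcm = xy. S = x + 7/6y^3 - 85/6y - 12.
  leading term x: subtract (1/6)·f_1 from x + 7/6y^3 - 85/6y - 12 → 7/6y^3 - 7/6y^2 - 85/6y - 1/2
  leading term y^3: no divisor's leading term divides it; move 7/6y^3 to the remainder.
  leading term y^2: no divisor's leading term divides it; move -7/6y^2 to the remainder.
  leading term y: no divisor's leading term divides it; move -85/6y to the remainder.
  leading term 1: no divisor's leading term divides it; move -1/2 to the remainder.
  remainder 7/6y^3 - 7/6y^2 - 85/6y - 1/2 ≠ 0; add h_3 = 7/6y^3 - 7/6y^2 - 85/6y - 1/2 to the basis.

S(f_1,h_3): leading monomials are coprime, so the S-polynomial reduces to 0 (Buchberger's first criterion).
S(f_2,h_3): lcm = xy^3. S = 85/7xy + 3/7x + 8/3y^3 + 12y^2.
  leading term xy: subtract (85/42y)·f_1 from 85/7xy + 3/7x + 8/3y^3 + 12y^2 → 3/7x - 23/2y^3 + 12y^2 + 1955/14y
  leading term x: subtract (1/14)·f_1 from 3/7x - 23/2y^3 + 12y^2 + 1955/14y → -23/2y^3 + 23/2y^2 + 1955/14y + 69/14
  leading term y^3: subtract (-69/7)·h_3 from -23/2y^3 + 23/2y^2 + 1955/14y + 69/14 → 0
  remainder 0.

Every S-polynomial of the final basis reduces to 0, so we have a Gröbner basis.
Inter-reduce: drop elements whose leading term is divisible by another's, tail-reduce, and make monic.
Reduced Gröbner basis: {x + 7/6y^2 - 23/2, y^3 - y^2 - 85/7y - 3/7}.

Elimination: the polynomial y^3 - y^2 - 85/7y - 3/7 lies in the elimination ideal for y, so y ∈ {-3, 2 - sqrt(203)/7, 2 + sqrt(203)/7}. For each such y, the remaining basis elements (now univariate) give the rest of the solution.
  y = -3: the earlier basis element becomes x - 1 = 0, giving x = 1 — point (1, -3).
  y = 2 - sqrt(203)/7: the earlier basis element becomes x - 2*sqrt(203)/3 - 2 = 0, giving x = 2 + 2*sqrt(203)/3 — point (2 + 2*sqrt(203)/3, 2 - sqrt(203)/7).
  y = 2 + sqrt(203)/7: the earlier basis element becomes x - 2 + 2*sqrt(203)/3 = 0, giving x = 2 - 2*sqrt(203)/3 — point (2 - 2*sqrt(203)/3, 2 + sqrt(203)/7).
Zero-dimensionality of the ideal guarantees finitely many solutions over ℂ.

{(1, -3), (2 + 2*sqrt(203)/3, 2 - sqrt(203)/7), (2 - 2*sqrt(203)/3, 2 + sqrt(203)/7)}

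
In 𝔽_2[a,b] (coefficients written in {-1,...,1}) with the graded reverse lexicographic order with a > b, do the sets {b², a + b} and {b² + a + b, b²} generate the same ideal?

Equality of ideals is decidable: compute both reduced Gröbner bases (unique for the ordering) and check whether they agree.
Buchberger on the first generating set:
f_1 = b², LT = b².
f_2 = a + b, LT = a.

The S-polynomials (S(f_1,f_2)) all reduce to 0 modulo the current basis, so we have a Gröbner basis.
Inter-reduce: drop elements whose leading term is divisible by another's, tail-reduce, and make monic.
Reduced Gröbner basis: {b², a + b}.

Buchberger on the second generating set:
h_1 = b² + a + b, LT = b².
h_2 = b², LT = b².

S(h_1,h_2): lcm = b². S = a + b.
  leading term a: no divisor's leading term divides it; move a to the remainder.
  leading term b: no divisor's leading term divides it; move b to the remainder.
  remainder a + b ≠ 0; add k_3 = a + b to the basis.

The other S-polynomials (S(h_1,k_3), S(h_2,k_3)) all reduce to 0 modulo the current basis, so we have a Gröbner basis.
Inter-reduce: drop elements whose leading term is divisible by another's, tail-reduce, and make monic.
Reduced Gröbner basis: {b², a + b}.

The two bases agree; hence the ideals are identical.
The choice of monomial ordering does not affect the verdict — as long as both bases are computed under the same ordering, their equality decides ideal equality.

Yes, the ideals are equal.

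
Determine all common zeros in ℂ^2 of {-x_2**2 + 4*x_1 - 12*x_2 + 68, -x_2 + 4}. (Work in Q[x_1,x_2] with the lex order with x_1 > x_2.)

Compute a lex Gröbner basis by Buchberger's algorithm.
f_1 = 4*x_1 - x_2**2 - 12*x_2 + 68, LT = x_1.
f_2 = -x_2 + 4, LT = x_2.

The S-polynomials (S(f_1,f_2)) all reduce to 0 modulo the current basis, so we have a Gröbner basis.
Inter-reduce: drop elements whose leading term is divisible by another's, tail-reduce, and make monic.
Reduced Gröbner basis: {x_1 + 1, x_2 - 4}.

Since the basis is lex-ordered, x_2 - 4 is univariate in x_2. Its roots are {4}. Back-substituting each root into the other basis elements fixes the other coordinates.
  x_2 = 4: the earlier basis element becomes x_1 + 1 = 0, giving x_1 = -1 — point (-1, 4).
Substituting each solution back into the original system confirms all equations vanish.

{(-1, 4)}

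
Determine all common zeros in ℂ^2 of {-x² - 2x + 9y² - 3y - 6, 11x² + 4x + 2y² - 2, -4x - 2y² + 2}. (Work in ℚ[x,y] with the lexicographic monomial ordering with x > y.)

Compute a lex Gröbner basis by Buchberger's algorithm.
f_1 = -x² - 2x + 9y² - 3y - 6, LT = x².
f_2 = 11x² + 4x + 2y² - 2, LT = x².
f_3 = -4x - 2y² + 2, LT = x.

S(f_1,f_2): lcm = x². S = 18/11x - 101/11y² + 3y + 68/11.
  reduce S modulo (f_1, f_2, f_3):
  remainder -10y² + 3y + 7 ≠ 0; add h_4 = -10y² + 3y + 7 to the basis.

S(f_1,f_3): lcm = x². S = -½xy² + 5/2x - 9y² + 3y + 6.
  reduce S modulo (f_1, f_2, f_3, h_4):
  remainder -153/4000y + 153/4000 ≠ 0; add h_5 = -153/4000y + 153/4000 to the basis.

The other S-polynomials (S(f_2,f_3), S(f_1,h_4), S(f_2,h_4), S(f_3,h_4), S(f_1,h_5), S(f_2,h_5), S(f_3,h_5), S(h_4,h_5)) all reduce to 0 modulo the current basis, so we have a Gröbner basis.
Inter-reduce: drop elements whose leading term is divisible by another's, tail-reduce, and make monic.
Reduced Gröbner basis: {x, y - 1}.

Since the basis is lex-ordered, y - 1 is univariate in y. Its roots are {1}. Back-substituting each root into the other basis elements fixes the other coordinates.
  y = 1: the earlier basis element becomes x = 0, giving x = 0 — point (0, 1).
A lex Gröbner basis triangularizes the system, enabling back-substitution.

{(0, 1)}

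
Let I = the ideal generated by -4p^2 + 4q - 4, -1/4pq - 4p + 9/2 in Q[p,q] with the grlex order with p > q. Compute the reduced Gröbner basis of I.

f_1 = -4p^2 + 4q - 4, LT = p^2.
f_2 = -1/4pq - 4p + 9/2, LT = pq.

S(f_1,f_2): lcm = p^2q. S = -16p^2 - q^2 + 18p + q.
  leading term p^2: subtract (4)·f_1 from -16p^2 - q^2 + 18p + q → -q^2 + 18p - 15q + 16
  leading term q^2: no divisor's leading term divides it; move -q^2 to the remainder.
  leading term p: no divisor's leading term divides it; move 18p to the remainder.
  leading term q: no divisor's leading term divides it; move -15q to the remainder.
  leading term 1: no divisor's leading term divides it; move 16 to the remainder.
  remainder -q^2 + 18p - 15q + 16 ≠ 0; add g_3 = -q^2 + 18p - 15q + 16 to the basis.

The other S-polynomials (S(f_1,g_3), S(f_2,g_3)) all reduce to 0 modulo the current basis, so we have a Gröbner basis.

G = {p^2 - q + 1, pq + 16p - 18, q^2 - 18p + 15q - 16}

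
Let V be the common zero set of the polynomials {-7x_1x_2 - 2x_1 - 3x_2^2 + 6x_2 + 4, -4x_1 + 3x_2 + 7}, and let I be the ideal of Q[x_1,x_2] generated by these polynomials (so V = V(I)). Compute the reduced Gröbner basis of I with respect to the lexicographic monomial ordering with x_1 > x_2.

f_1 = -7x_1x_2 - 2x_1 - 3x_2^2 + 6x_2 + 4, LT = x_1x_2.
f_2 = -4x_1 + 3x_2 + 7, LT = x_1.

S(f_1,f_2): lcm = x_1x_2. S = 2/7x_1 + 33/28x_2^2 + 25/28x_2 - 4/7.
  leading term x_1: subtract (-1/14)·f_2 from 2/7x_1 + 33/28x_2^2 + 25/28x_2 - 4/7 → 33/28x_2^2 + 31/28x_2 - 1/14
  leading term x_2^2: no divisor's leading term divides it; move 33/28x_2^2 to the remainder.
  leading term x_2: no divisor's leading term divides it; move 31/28x_2 to the remainder.
  leading term 1: no divisor's leading term divides it; move -1/14 to the remainder.
  remainder 33/28x_2^2 + 31/28x_2 - 1/14 ≠ 0; add g_3 = 33/28x_2^2 + 31/28x_2 - 1/14 to the basis.

The other S-polynomials (S(f_1,g_3), S(f_2,g_3)) all reduce to 0 modulo the current basis, so we have a Gröbner basis.
Inter-reduce: drop elements whose leading term is divisible by another's, tail-reduce, and make monic.

G = {x_1 - 3/4x_2 - 7/4, x_2^2 + 31/33x_2 - 2/33}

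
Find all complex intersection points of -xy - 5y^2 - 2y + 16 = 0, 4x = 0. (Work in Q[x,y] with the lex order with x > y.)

Compute a lex Gröbner basis by Buchberger's algorithm.
f_1 = -xy - 5y^2 - 2y + 16, LT = xy.
f_2 = 4x, LT = x.

S(f_1,f_2): lcm = xy. S = 5y^2 + 2y - 16.
  leading term y^2: no divisor's leading term divides it; move 5y^2 to the remainder.
  leading term y: no divisor's leading term divides it; move 2y to the remainder.
  leading term 1: no divisor's leading term divides it; move -16 to the remainder.
  remainder 5y^2 + 2y - 16 ≠ 0; add h_3 = 5y^2 + 2y - 16 to the basis.

The other S-polynomials (S(f_1,h_3), S(f_2,h_3)) all reduce to 0 modulo the current basis, so we have a Gröbner basis.
Inter-reduce: drop elements whose leading term is divisible by another's, tail-reduce, and make monic.
Reduced Gröbner basis: {x, y^2 + 2/5y - 16/5}.

Elimination: the polynomial y^2 + 2/5y - 16/5 lies in the elimination ideal for y, so y ∈ {-2, 8/5}. For each such y, the remaining basis elements (now univariate) give the rest of the solution.
  y = -2: the earlier basis element becomes x = 0, giving x = 0 — point (0, -2).
  y = 8/5: the earlier basis element becomes x = 0, giving x = 0 — point (0, 8/5).
Each listed point satisfies every original equation (direct substitution).

{(0, -2), (0, 8/5)}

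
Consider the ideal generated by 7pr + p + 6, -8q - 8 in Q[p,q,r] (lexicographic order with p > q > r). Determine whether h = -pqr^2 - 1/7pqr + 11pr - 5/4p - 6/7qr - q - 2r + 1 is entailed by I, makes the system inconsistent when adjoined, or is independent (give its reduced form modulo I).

-pqr^2 - 1/7pqr + 11pr - 5/4p - 6/7qr - q - 2r + 1 is independent of I; its normal form modulo I is -79/28p - 2r - 52/7.

First compute the reduced Gröbner basis of I by Buchberger's algorithm.
f_1 = 7pr + p + 6, LT = pr.
f_2 = -8q - 8, LT = q.

S(f_1,f_2): leading monomials are coprime, so the S-polynomial reduces to 0 (Buchberger's first criterion).
Every S-polynomial of the final basis reduces to 0, so we have a Gröbner basis.
Inter-reduce: drop elements whose leading term is divisible by another's, tail-reduce, and make monic.
Reduced Gröbner basis: {pr + 1/7p + 6/7, q + 1}.
Label its elements g_1 = pr + 1/7p + 6/7, g_2 = q + 1.

Reduce h = -pqr^2 - 1/7pqr + 11pr - 5/4p - 6/7qr - q - 2r + 1 modulo G:
  leading term pqr^2: subtract (-qr)·g_1 from -pqr^2 - 1/7pqr + 11pr - 5/4p - 6/7qr - q - 2r + 1 → 11pr - 5/4p - q - 2r + 1
  leading term pr: subtract (11)·g_1 from 11pr - 5/4p - q - 2r + 1 → -79/28p - q - 2r - 59/7
  leading term p: no divisor's leading term divides it; move -79/28p to the remainder.
  leading term q: subtract (-1)·g_2 from -q - 2r - 59/7 → -2r - 52/7
  leading term r: no divisor's leading term divides it; move -2r to the remainder.
  leading term 1: no divisor's leading term divides it; move -52/7 to the remainder.
  normal form = -79/28p - 2r - 52/7.
The normal form is nonzero, so h ∉ I. Since h minus its normal form lies in I, I + (h) = I + (n) where n = -79/28p - 2r - 52/7; decide whether this ideal is the whole ring.
Run Buchberger on G together with n (pairs among the g_i already reduce to 0 since G is a Gröbner basis):
g_1 = pr + 1/7p + 6/7, LT = pr.
g_2 = q + 1, LT = q.
n = -79/28p - 2r - 52/7, LT = p.

S(g_1,g_2): leading monomials are coprime, so the S-polynomial reduces to 0 (Buchberger's first criterion).
S(g_1,n): lcm = pr. S = 1/7p - 56/79r^2 - 208/79r + 6/7.
  leading term p: subtract (-4/79)·n from 1/7p - 56/79r^2 - 208/79r + 6/7 → -56/79r^2 - 216/79r + 38/79
  leading term r^2: no divisor's leading term divides it; move -56/79r^2 to the remainder.
  leading term r: no divisor's leading term divides it; move -216/79r to the remainder.
  leading term 1: no divisor's leading term divides it; move 38/79 to the remainder.
  remainder -56/79r^2 - 216/79r + 38/79 ≠ 0; add m_4 = -56/79r^2 - 216/79r + 38/79 to the basis.

S(g_2,n): leading monomials are coprime, so the S-polynomial reduces to 0 (Buchberger's first criterion).
S(g_1,m_4): lcm = pr^2. S = -26/7pr + 19/28p + 6/7r.
  leading term pr: subtract (-26/7)·g_1 from -26/7pr + 19/28p + 6/7r → 237/196p + 6/7r + 156/49
  leading term p: subtract (-3/7)·n from 237/196p + 6/7r + 156/49 → 0
  remainder 0.

S(g_2,m_4): leading monomials are coprime, so the S-polynomial reduces to 0 (Buchberger's first criterion).
S(n,m_4): leading monomials are coprime, so the S-polynomial reduces to 0 (Buchberger's first criterion).
Every S-polynomial of the final basis reduces to 0, so we have a Gröbner basis.
Inter-reduce: drop elements whose leading term is divisible by another's, tail-reduce, and make monic.
Reduced Gröbner basis: {p + 56/79r + 208/79, q + 1, r^2 + 27/7r - 19/28}.
The reduced Gröbner basis of I + (h) is {p + 56/79r + 208/79, q + 1, r^2 + 27/7r - 19/28} ≠ {1}, a proper ideal, so the enlarged system stays consistent: h is independent of I, with normal form -79/28p - 2r - 52/7.

Ideal membership is decidable via reduction modulo a Gröbner basis.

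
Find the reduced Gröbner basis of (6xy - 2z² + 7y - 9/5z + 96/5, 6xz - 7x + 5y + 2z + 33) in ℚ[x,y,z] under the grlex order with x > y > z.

This is the nonlinear analogue of row-reducing a linear system.

f_1 = 6xy - 2z² + 7y - 9/5z + 96/5, LT = xy.
f_2 = 6xz - 7x + 5y + 2z + 33, LT = xz.

S(f_1,f_2): lcm = xyz. S = -⅓z³ + 7/6xy - ⅚y² + ⅚yz - 3/10z² - 11/2y + 16/5z.
  leading term z³: no divisor's leading term divides it; move -⅓z³ to the remainder.
  leading term xy: subtract (7/36)·f_1 from 7/6xy - ⅚y² + ⅚yz - 3/10z² - 11/2y + 16/5z → -⅚y² + ⅚yz + 4/45z² - 247/36y + 71/20z - 56/15
  leading term y²: no divisor's leading term divides it; move -⅚y² to the remainder.
  leading term yz: no divisor's leading term divides it; move ⅚yz to the remainder.
  leading term z²: no divisor's leading term divides it; move 4/45z² to the remainder.
  leading term y: no divisor's leading term divides it; move -247/36y to the remainder.
  leading term z: no divisor's leading term divides it; move 71/20z to the remainder.
  leading term 1: no divisor's leading term divides it; move -56/15 to the remainder.
  remainder -⅓z³ - ⅚y² + ⅚yz + 4/45z² - 247/36y + 71/20z - 56/15 ≠ 0; add g_3 = -⅓z³ - ⅚y² + ⅚yz + 4/45z² - 247/36y + 71/20z - 56/15 to the basis.

S(f_1,g_3): leading monomials are coprime, so the S-polynomial reduces to 0 (Buchberger's first criterion).
S(f_2,g_3): lcm = xz³. S = -5/2xy² + 5/2xyz - 9/10xz² + ⅚yz² + ⅓z³ - 247/12xy + 213/20xz + 11/2z² - 56/5x.
  leading term xy²: subtract (-5/12y)·f_1 from -5/2xy² + 5/2xyz - 9/10xz² + ⅚yz² + ⅓z³ - 247/12xy + 213/20xz + 11/2z² - 56/5x → 5/2xyz - 9/10xz² + ⅓z³ - 247/12xy + 213/20xz + 35/12y² - ¾yz + 11/2z² - 56/5x + 8y
  leading term xyz: subtract (5/12z)·f_1 from 5/2xyz - 9/10xz² + ⅓z³ - 247/12xy + 213/20xz + 35/12y² - ¾yz + 11/2z² - 56/5x + 8y → -9/10xz² + 7/6z³ - 247/12xy + 213/20xz + 35/12y² - 11/3yz + 25/4z² - 56/5x + 8y - 8z
  leading term xz²: subtract (-3/20z)·f_2 from -9/10xz² + 7/6z³ - 247/12xy + 213/20xz + 35/12y² - 11/3yz + 25/4z² - 56/5x + 8y - 8z → 7/6z³ - 247/12xy + 48/5xz + 35/12y² - 35/12yz + 131/20z² - 56/5x + 8y - 61/20z
  leading term z³: subtract (-7/2)·g_3 from 7/6z³ - 247/12xy + 48/5xz + 35/12y² - 35/12yz + 131/20z² - 56/5x + 8y - 61/20z → -247/12xy + 48/5xz + 247/36z² - 56/5x - 1153/72y + 75/8z - 196/15
  leading term xy: subtract (-247/72)·f_1 from -247/12xy + 48/5xz + 247/36z² - 56/5x - 1153/72y + 75/8z - 196/15 → 48/5xz - 56/5x + 8y + 16/5z + 264/5
  leading term xz: subtract (8/5)·f_2 from 48/5xz - 56/5x + 8y + 16/5z + 264/5 → 0
  remainder 0.

Every S-polynomial of the final basis reduces to 0, so we have a Gröbner basis.

G = {z³ + 5/2y² - 5/2yz - 4/15z² + 247/12y - 213/20z + 56/5, xy - ⅓z² + 7/6y - 3/10z + 16/5, xz - 7/6x + ⅚y + ⅓z + 11/2}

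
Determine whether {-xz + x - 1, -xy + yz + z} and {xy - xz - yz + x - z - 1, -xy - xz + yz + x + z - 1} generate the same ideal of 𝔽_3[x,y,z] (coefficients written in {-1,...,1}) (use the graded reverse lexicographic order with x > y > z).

Yes, the ideals are equal.

Equality of ideals is decidable: compute both reduced Gröbner bases (unique for the ordering) and check whether they agree.
Buchberger on the first generating set:
f_1 = -xz + x - 1, LT = xz.
f_2 = -xy + yz + z, LT = xy.

S(f_1,f_2): lcm = xyz. S = yz² - xy + z² + y.
  leading term yz²: no divisor's leading term divides it; move yz² to the remainder.
  leading term xy: subtract (1)·f_2 from -xy + z² + y → -yz + z² + y - z
  leading term yz: no divisor's leading term divides it; move -yz to the remainder.
  leading term z²: no divisor's leading term divides it; move z² to the remainder.
  leading term y: no divisor's leading term divides it; move y to the remainder.
  leading term z: no divisor's leading term divides it; move -z to the remainder.
  remainder yz² - yz + z² + y - z ≠ 0; add g_3 = yz² - yz + z² + y - z to the basis.

The other S-polynomials (S(f_1,g_3), S(f_2,g_3)) all reduce to 0 modulo the current basis, so we have a Gröbner basis.
Inter-reduce: drop elements whose leading term is divisible by another's, tail-reduce, and make monic.
Reduced Gröbner basis: {yz² - yz + z² + y - z, xy - yz - z, xz - x + 1}.

Buchberger on the second generating set:
h_1 = xy - xz - yz + x - z - 1, LT = xy.
h_2 = -xy - xz + yz + x + z - 1, LT = xy.

S(h_1,h_2): lcm = xy. S = xz - x + 1.
  leading term xz: no divisor's leading term divides it; move xz to the remainder.
  leading term x: no divisor's leading term divides it; move -x to the remainder.
  leading term 1: no divisor's leading term divides it; move 1 to the remainder.
  remainder xz - x + 1 ≠ 0; add k_3 = xz - x + 1 to the basis.

S(h_1,k_3): lcm = xyz. S = -xz² - yz² + xy + xz - z² - y - z.
  leading term xz²: subtract (-z)·k_3 from -xz² - yz² + xy + xz - z² - y - z → -yz² + xy - z² - y
  leading term yz²: no divisor's leading term divides it; move -yz² to the remainder.
  leading term xy: subtract (1)·h_1 from xy - z² - y → xz + yz - z² - x - y + z + 1
  leading term xz: subtract (1)·k_3 from xz + yz - z² - x - y + z + 1 → yz - z² - y + z
  leading term yz: no divisor's leading term divides it; move yz to the remainder.
  leading term z²: no divisor's leading term divides it; move -z² to the remainder.
  leading term y: no divisor's leading term divides it; move -y to the remainder.
  leading term z: no divisor's leading term divides it; move z to the remainder.
  remainder -yz² + yz - z² - y + z ≠ 0; add k_4 = -yz² + yz - z² - y + z to the basis.

The other S-polynomials (S(h_2,k_3), S(h_1,k_4), S(h_2,k_4), S(k_3,k_4)) all reduce to 0 modulo the current basis, so we have a Gröbner basis.
Inter-reduce: drop elements whose leading term is divisible by another's, tail-reduce, and make monic.
Reduced Gröbner basis: {yz² - yz + z² + y - z, xy - yz - z, xz - x + 1}.

The two bases agree; hence the ideals are identical.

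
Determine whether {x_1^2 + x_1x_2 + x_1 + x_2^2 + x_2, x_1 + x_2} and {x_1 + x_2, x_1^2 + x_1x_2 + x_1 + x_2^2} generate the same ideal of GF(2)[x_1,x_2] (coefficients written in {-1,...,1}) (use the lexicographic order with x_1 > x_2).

For a fixed monomial order, each ideal has a unique reduced Gröbner basis; comparing bases decides equality.
Buchberger on the first generating set:
f_1 = x_1^2 + x_1x_2 + x_1 + x_2^2 + x_2, LT = x_1^2.
f_2 = x_1 + x_2, LT = x_1.

S(f_1,f_2): lcm = x_1^2. S = x_1 + x_2^2 + x_2.
  leading term x_1: subtract (1)·f_2 from x_1 + x_2^2 + x_2 → x_2^2
  leading term x_2^2: no divisor's leading term divides it; move x_2^2 to the remainder.
  remainder x_2^2 ≠ 0; add g_3 = x_2^2 to the basis.

S(f_1,g_3): leading monomials are coprime, so the S-polynomial reduces to 0 (Buchberger's first criterion).
S(f_2,g_3): leading monomials are coprime, so the S-polynomial reduces to 0 (Buchberger's first criterion).
Every S-polynomial of the final basis reduces to 0, so we have a Gröbner basis.
Inter-reduce: drop elements whose leading term is divisible by another's, tail-reduce, and make monic.
Reduced Gröbner basis: {x_1 + x_2, x_2^2}.

Buchberger on the second generating set:
h_1 = x_1 + x_2, LT = x_1.
h_2 = x_1^2 + x_1x_2 + x_1 + x_2^2, LT = x_1^2.

S(h_1,h_2): lcm = x_1^2. S = x_1 + x_2^2.
  leading term x_1: subtract (1)·h_1 from x_1 + x_2^2 → x_2^2 + x_2
  leading term x_2^2: no divisor's leading term divides it; move x_2^2 to the remainder.
  leading term x_2: no divisor's leading term divides it; move x_2 to the remainder.
  remainder x_2^2 + x_2 ≠ 0; add k_3 = x_2^2 + x_2 to the basis.

S(h_1,k_3): leading monomials are coprime, so the S-polynomial reduces to 0 (Buchberger's first criterion).
S(h_2,k_3): leading monomials are coprime, so the S-polynomial reduces to 0 (Buchberger's first criterion).
Every S-polynomial of the final basis reduces to 0, so we have a Gröbner basis.
Inter-reduce: drop elements whose leading term is divisible by another's, tail-reduce, and make monic.
Reduced Gröbner basis: {x_1 + x_2, x_2^2 + x_2}.

The bases are distinct; the ideals are different.

No, the ideals differ.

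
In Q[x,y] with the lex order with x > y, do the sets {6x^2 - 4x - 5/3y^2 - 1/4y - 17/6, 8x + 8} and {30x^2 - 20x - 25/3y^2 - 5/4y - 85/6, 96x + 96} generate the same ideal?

For a fixed monomial order, each ideal has a unique reduced Gröbner basis; comparing bases decides equality.
Buchberger on the first generating set:
f_1 = 6x^2 - 4x - 5/3y^2 - 1/4y - 17/6, LT = x^2.
f_2 = 8x + 8, LT = x.

S(f_1,f_2): lcm = x^2. S = -5/3x - 5/18y^2 - 1/24y - 17/36.
  leading term x: subtract (-5/24)·f_2 from -5/3x - 5/18y^2 - 1/24y - 17/36 → -5/18y^2 - 1/24y + 43/36
  leading term y^2: no divisor's leading term divides it; move -5/18y^2 to the remainder.
  leading term y: no divisor's leading term divides it; move -1/24y to the remainder.
  leading term 1: no divisor's leading term divides it; move 43/36 to the remainder.
  remainder -5/18y^2 - 1/24y + 43/36 ≠ 0; add g_3 = -5/18y^2 - 1/24y + 43/36 to the basis.

S(f_1,g_3): leading monomials are coprime, so the S-polynomial reduces to 0 (Buchberger's first criterion).
S(f_2,g_3): leading monomials are coprime, so the S-polynomial reduces to 0 (Buchberger's first criterion).
Every S-polynomial of the final basis reduces to 0, so we have a Gröbner basis.
Inter-reduce: drop elements whose leading term is divisible by another's, tail-reduce, and make monic.
Reduced Gröbner basis: {x + 1, y^2 + 3/20y - 43/10}.

Buchberger on the second generating set:
h_1 = 30x^2 - 20x - 25/3y^2 - 5/4y - 85/6, LT = x^2.
h_2 = 96x + 96, LT = x.

S(h_1,h_2): lcm = x^2. S = -5/3x - 5/18y^2 - 1/24y - 17/36.
  leading term x: subtract (-5/288)·h_2 from -5/3x - 5/18y^2 - 1/24y - 17/36 → -5/18y^2 - 1/24y + 43/36
  leading term y^2: no divisor's leading term divides it; move -5/18y^2 to the remainder.
  leading term y: no divisor's leading term divides it; move -1/24y to the remainder.
  leading term 1: no divisor's leading term divides it; move 43/36 to the remainder.
  remainder -5/18y^2 - 1/24y + 43/36 ≠ 0; add k_3 = -5/18y^2 - 1/24y + 43/36 to the basis.

S(h_1,k_3): leading monomials are coprime, so the S-polynomial reduces to 0 (Buchberger's first criterion).
S(h_2,k_3): leading monomials are coprime, so the S-polynomial reduces to 0 (Buchberger's first criterion).
Every S-polynomial of the final basis reduces to 0, so we have a Gröbner basis.
Inter-reduce: drop elements whose leading term is divisible by another's, tail-reduce, and make monic.
Reduced Gröbner basis: {x + 1, y^2 + 3/20y - 43/10}.

The two bases agree; hence the ideals are identical.

Yes, the ideals are equal.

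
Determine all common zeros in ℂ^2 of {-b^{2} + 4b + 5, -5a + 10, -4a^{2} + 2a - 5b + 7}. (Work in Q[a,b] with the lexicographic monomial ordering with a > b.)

{(2, -1)}

Compute a lex Gröbner basis by Buchberger's algorithm.
f_1 = -b^{2} + 4b + 5, LT = b^{2}.
f_2 = -5a + 10, LT = a.
f_3 = -4a^{2} + 2a - 5b + 7, LT = a^{2}.

S(f_2,f_3): lcm = a^{2}. S = -\tfrac{3}{2}a - \tfrac{5}{4}b + \tfrac{7}{4}.
  leading term a: subtract (\tfrac{3}{10})·f_2 from -\tfrac{3}{2}a - \tfrac{5}{4}b + \tfrac{7}{4} → -\tfrac{5}{4}b - \tfrac{5}{4}
  leading term b: no divisor's leading term divides it; move -\tfrac{5}{4}b to the remainder.
  leading term 1: no divisor's leading term divides it; move -\tfrac{5}{4} to the remainder.
  remainder -\tfrac{5}{4}b - \tfrac{5}{4} ≠ 0; add h_4 = -\tfrac{5}{4}b - \tfrac{5}{4} to the basis.

The other S-polynomials (S(f_1,f_2), S(f_1,f_3), S(f_1,h_4), S(f_2,h_4), S(f_3,h_4)) all reduce to 0 modulo the current basis, so we have a Gröbner basis.
Inter-reduce: drop elements whose leading term is divisible by another's, tail-reduce, and make monic.
Reduced Gröbner basis: {a - 2, b + 1}.

Elimination: the polynomial b + 1 lies in the elimination ideal for b, so b ∈ {-1}. For each such b, the remaining basis elements (now univariate) give the rest of the solution.
  b = -1: the earlier basis element becomes a - 2 = 0, giving a = 2 — point (2, -1).
Substituting each solution back into the original system confirms all equations vanish.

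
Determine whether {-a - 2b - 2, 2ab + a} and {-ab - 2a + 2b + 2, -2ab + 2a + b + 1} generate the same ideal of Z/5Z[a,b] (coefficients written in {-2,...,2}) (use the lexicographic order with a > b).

Yes, the ideals are equal.

Since reduced Gröbner bases are canonical representatives of ideals under a given ordering, it suffices to compute and compare them.
Buchberger on the first generating set:
f_1 = -a - 2b - 2, LT = a.
f_2 = 2ab + a, LT = ab.

S(f_1,f_2): lcm = ab. S = 2a + 2b^2 + 2b.
  leading term a: subtract (-2)·f_1 from 2a + 2b^2 + 2b → 2b^2 - 2b + 1
  leading term b^2: no divisor's leading term divides it; move 2b^2 to the remainder.
  leading term b: no divisor's leading term divides it; move -2b to the remainder.
  leading term 1: no divisor's leading term divides it; move 1 to the remainder.
  remainder 2b^2 - 2b + 1 ≠ 0; add g_3 = 2b^2 - 2b + 1 to the basis.

The other S-polynomials (S(f_1,g_3), S(f_2,g_3)) all reduce to 0 modulo the current basis, so we have a Gröbner basis.
Inter-reduce: drop elements whose leading term is divisible by another's, tail-reduce, and make monic.
Reduced Gröbner basis: {a + 2b + 2, b^2 - b - 2}.

Buchberger on the second generating set:
h_1 = -ab - 2a + 2b + 2, LT = ab.
h_2 = -2ab + 2a + b + 1, LT = ab.

S(h_1,h_2): lcm = ab. S = -2a + b + 1.
  leading term a: no divisor's leading term divides it; move -2a to the remainder.
  leading term b: no divisor's leading term divides it; move b to the remainder.
  leading term 1: no divisor's leading term divides it; move 1 to the remainder.
  remainder -2a + b + 1 ≠ 0; add k_3 = -2a + b + 1 to the basis.

S(h_1,k_3): lcm = ab. S = 2a - 2b^2 + b - 2.
  leading term a: subtract (-1)·k_3 from 2a - 2b^2 + b - 2 → -2b^2 + 2b - 1
  leading term b^2: no divisor's leading term divides it; move -2b^2 to the remainder.
  leading term b: no divisor's leading term divides it; move 2b to the remainder.
  leading term 1: no divisor's leading term divides it; move -1 to the remainder.
  remainder -2b^2 + 2b - 1 ≠ 0; add k_4 = -2b^2 + 2b - 1 to the basis.

The other S-polynomials (S(h_2,k_3), S(h_1,k_4), S(h_2,k_4), S(k_3,k_4)) all reduce to 0 modulo the current basis, so we have a Gröbner basis.
Inter-reduce: drop elements whose leading term is divisible by another's, tail-reduce, and make monic.
Reduced Gröbner basis: {a + 2b + 2, b^2 - b - 2}.

These coincide, so the ideals are equal.
The same test decides containment: I ⊆ J iff every generator of I reduces to 0 modulo a Gröbner basis of J.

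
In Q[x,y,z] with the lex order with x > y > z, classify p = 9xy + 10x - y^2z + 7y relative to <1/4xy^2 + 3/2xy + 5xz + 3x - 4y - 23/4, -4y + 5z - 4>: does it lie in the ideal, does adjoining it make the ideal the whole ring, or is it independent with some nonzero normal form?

First compute the reduced Gröbner basis of I by Buchberger's algorithm.
f_1 = 1/4xy^2 + 3/2xy + 5xz + 3x - 4y - 23/4, LT = xy^2.
f_2 = -4y + 5z - 4, LT = y.

S(f_1,f_2): lcm = xy^2. S = 5/4xyz + 5xy + 20xz + 12x - 16y - 23.
  reduce S modulo (f_1, f_2):
  remainder 25/16xz^2 + 25xz + 7x - 20z - 7 ≠ 0; add h_3 = 25/16xz^2 + 25xz + 7x - 20z - 7 to the basis.

The other S-polynomials (S(f_1,h_3), S(f_2,h_3)) all reduce to 0 modulo the current basis, so we have a Gröbner basis.
Inter-reduce: drop elements whose leading term is divisible by another's, tail-reduce, and make monic.
Reduced Gröbner basis: {xz^2 + 16xz + 112/25x - 64/5z - 112/25, y - 5/4z + 1}.
Label its elements g_1 = xz^2 + 16xz + 112/25x - 64/5z - 112/25, g_2 = y - 5/4z + 1.

Reduce p = 9xy + 10x - y^2z + 7y modulo G:
  leading term xy: subtract (9x)·g_2 from 9xy + 10x - y^2z + 7y → 45/4xz + x - y^2z + 7y
  leading term xz: no divisor's leading term divides it; move 45/4xz to the remainder.
  leading term x: no divisor's leading term divides it; move x to the remainder.
  leading term y^2z: subtract (-yz)·g_2 from -y^2z + 7y → -5/4yz^2 + yz + 7y
  leading term yz^2: subtract (-5/4z^2)·g_2 from -5/4yz^2 + yz + 7y → yz + 7y - 25/16z^3 + 5/4z^2
  leading term yz: subtract (z)·g_2 from yz + 7y - 25/16z^3 + 5/4z^2 → 7y - 25/16z^3 + 5/2z^2 - z
  leading term y: subtract (7)·g_2 from 7y - 25/16z^3 + 5/2z^2 - z → -25/16z^3 + 5/2z^2 + 31/4z - 7
  leading term z^3: no divisor's leading term divides it; move -25/16z^3 to the remainder.
  leading term z^2: no divisor's leading term divides it; move 5/2z^2 to the remainder.
  leading term z: no divisor's leading term divides it; move 31/4z to the remainder.
  leading term 1: no divisor's leading term divides it; move -7 to the remainder.
  normal form = 45/4xz + x - 25/16z^3 + 5/2z^2 + 31/4z - 7.
The normal form is nonzero, so p ∉ I. Since p minus its normal form lies in I, I + (p) = I + (r) where r = 45/4xz + x - 25/16z^3 + 5/2z^2 + 31/4z - 7; decide whether this ideal is the whole ring.
Run Buchberger on G together with r (pairs among the g_i already reduce to 0 since G is a Gröbner basis):
g_1 = xz^2 + 16xz + 112/25x - 64/5z - 112/25, LT = xz^2.
g_2 = y - 5/4z + 1, LT = y.
r = 45/4xz + x - 25/16z^3 + 5/2z^2 + 31/4z - 7, LT = xz.

S(g_1,r): lcm = xz^2. S = 716/45xz + 112/25x + 5/36z^4 - 2/9z^3 - 31/45z^2 - 548/45z - 112/25.
  reduce S modulo (g_1, g_2, r):
  remainder 6208/2025x + 5/36z^4 + 161/81z^3 - 1711/405z^2 - 46856/2025z + 10976/2025 ≠ 0; add m_4 = 6208/2025x + 5/36z^4 + 161/81z^3 - 1711/405z^2 - 46856/2025z + 10976/2025 to the basis.

S(g_1,m_4): lcm = xz^2. S = 16xz + 112/25x - 1125/24832z^6 - 4025/6208z^5 + 8555/6208z^4 + 5857/776z^3 - 343/194z^2 - 64/5z - 112/25.
  reduce S modulo (g_1, g_2, r, m_4):
  remainder -1125/24832z^6 - 4025/6208z^5 + 7695/6208z^4 + 6043/776z^3 - 2153/1940z^2 - 1802/2425z + 168/2425 ≠ 0; add m_5 = -1125/24832z^6 - 4025/6208z^5 + 7695/6208z^4 + 6043/776z^3 - 2153/1940z^2 - 1802/2425z + 168/2425 to the basis.

S(r,m_4): lcm = xz. S = 4/45x - 1125/24832z^5 - 4025/6208z^4 + 69235/55872z^3 + 54265/6984z^2 - 9421/8730z - 28/45.
  reduce S modulo (g_1, g_2, r, m_4, m_5):
  remainder -1125/24832z^5 - 2025/3104z^4 + 7335/6208z^3 + 12249/1552z^2 - 198/485z - 378/485 ≠ 0; add m_6 = -1125/24832z^5 - 2025/3104z^4 + 7335/6208z^3 + 12249/1552z^2 - 198/485z - 378/485 to the basis.

The other S-polynomials (S(g_1,g_2), S(g_2,r), S(g_2,m_4), S(g_1,m_5), S(g_2,m_5), S(r,m_5), S(m_4,m_5), S(g_1,m_6), S(g_2,m_6), S(r,m_6), S(m_4,m_6), S(m_5,m_6)) all reduce to 0 modulo the current basis, so we have a Gröbner basis.
Inter-reduce: drop elements whose leading term is divisible by another's, tail-reduce, and make monic.
Reduced Gröbner basis: {x + 1125/24832z^4 + 4025/6208z^3 - 8555/6208z^2 - 5857/776z + 343/194, y - 5/4z + 1, z^5 + 72/5z^4 - 652/25z^3 - 21776/125z^2 + 5632/625z + 10752/625}.
The reduced Gröbner basis of I + (p) is {x + 1125/24832z^4 + 4025/6208z^3 - 8555/6208z^2 - 5857/776z + 343/194, y - 5/4z + 1, z^5 + 72/5z^4 - 652/25z^3 - 21776/125z^2 + 5632/625z + 10752/625} ≠ {1}, a proper ideal, so the enlarged system stays consistent: p is independent of I, with normal form 45/4xz + x - 25/16z^3 + 5/2z^2 + 31/4z - 7.

The remainder on division by a Gröbner basis is unique — it is the normal form.

9xy + 10x - y^2z + 7y is independent of I; its normal form modulo I is 45/4xz + x - 25/16z^3 + 5/2z^2 + 31/4z - 7.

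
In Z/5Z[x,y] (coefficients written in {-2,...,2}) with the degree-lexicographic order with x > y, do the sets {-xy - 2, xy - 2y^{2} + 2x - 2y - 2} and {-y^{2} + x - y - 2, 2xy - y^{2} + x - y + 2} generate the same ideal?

For a fixed monomial order, each ideal has a unique reduced Gröbner basis; comparing bases decides equality.
Buchberger on the first generating set:
f_1 = -xy - 2, LT = xy.
f_2 = xy - 2y^{2} + 2x - 2y - 2, LT = xy.

S(f_1,f_2): lcm = xy. S = 2y^{2} - 2x + 2y - 1.
  leading term y^{2}: no divisor's leading term divides it; move 2y^{2} to the remainder.
  leading term x: no divisor's leading term divides it; move -2x to the remainder.
  leading term y: no divisor's leading term divides it; move 2y to the remainder.
  leading term 1: no divisor's leading term divides it; move -1 to the remainder.
  remainder 2y^{2} - 2x + 2y - 1 ≠ 0; add g_3 = 2y^{2} - 2x + 2y - 1 to the basis.

S(f_1,g_3): lcm = xy^{2}. S = x^{2} - xy - 2x + 2y.
  leading term x^{2}: no divisor's leading term divides it; move x^{2} to the remainder.
  leading term xy: subtract (1)·f_1 from -xy - 2x + 2y → -2x + 2y + 2
  leading term x: no divisor's leading term divides it; move -2x to the remainder.
  leading term y: no divisor's leading term divides it; move 2y to the remainder.
  leading term 1: no divisor's leading term divides it; move 2 to the remainder.
  remainder x^{2} - 2x + 2y + 2 ≠ 0; add g_4 = x^{2} - 2x + 2y + 2 to the basis.

S(f_2,g_3): lcm = xy^{2}. S = -2y^{3} + x^{2} + xy - 2y^{2} - 2x - 2y.
  leading term y^{3}: subtract (-y)·g_3 from -2y^{3} + x^{2} + xy - 2y^{2} - 2x - 2y → x^{2} - xy - 2x + 2y
  leading term x^{2}: subtract (1)·g_4 from x^{2} - xy - 2x + 2y → -xy - 2
  leading term xy: subtract (1)·f_1 from -xy - 2 → 0
  remainder 0.

S(f_1,g_4): lcm = x^{2}y. S = 2xy - 2y^{2} + 2x - 2y.
  leading term xy: subtract (-2)·f_1 from 2xy - 2y^{2} + 2x - 2y → -2y^{2} + 2x - 2y + 1
  leading term y^{2}: subtract (-1)·g_3 from -2y^{2} + 2x - 2y + 1 → 0
  remainder 0.

S(f_2,g_4): lcm = x^{2}y. S = -2xy^{2} + 2x^{2} - 2y^{2} - 2x - 2y.
  leading term xy^{2}: subtract (2y)·f_1 from -2xy^{2} + 2x^{2} - 2y^{2} - 2x - 2y → 2x^{2} - 2y^{2} - 2x + 2y
  leading term x^{2}: subtract (2)·g_4 from 2x^{2} - 2y^{2} - 2x + 2y → -2y^{2} + 2x - 2y + 1
  leading term y^{2}: subtract (-1)·g_3 from -2y^{2} + 2x - 2y + 1 → 0
  remainder 0.

S(g_3,g_4): leading monomials are coprime, so the S-polynomial reduces to 0 (Buchberger's first criterion).
Every S-polynomial of the final basis reduces to 0, so we have a Gröbner basis.
Inter-reduce: drop elements whose leading term is divisible by another's, tail-reduce, and make monic.
Reduced Gröbner basis: {x^{2} - 2x + 2y + 2, xy + 2, y^{2} - x + y + 2}.

Buchberger on the second generating set:
h_1 = -y^{2} + x - y - 2, LT = y^{2}.
h_2 = 2xy - y^{2} + x - y + 2, LT = xy.

S(h_1,h_2): lcm = xy^{2}. S = -2y^{3} - x^{2} - 2xy - 2y^{2} + 2x - y.
  leading term y^{3}: subtract (2y)·h_1 from -2y^{3} - x^{2} - 2xy - 2y^{2} + 2x - y → -x^{2} + xy + 2x - 2y
  leading term x^{2}: no divisor's leading term divides it; move -x^{2} to the remainder.
  leading term xy: subtract (-2)·h_2 from xy + 2x - 2y → -2y^{2} - x + y - 1
  leading term y^{2}: subtract (2)·h_1 from -2y^{2} - x + y - 1 → 2x - 2y - 2
  leading term x: no divisor's leading term divides it; move 2x to the remainder.
  leading term y: no divisor's leading term divides it; move -2y to the remainder.
  leading term 1: no divisor's leading term divides it; move -2 to the remainder.
  remainder -x^{2} + 2x - 2y - 2 ≠ 0; add k_3 = -x^{2} + 2x - 2y - 2 to the basis.

S(h_1,k_3): leading monomials are coprime, so the S-polynomial reduces to 0 (Buchberger's first criterion).
S(h_2,k_3): lcm = x^{2}y. S = 2xy^{2} - 2x^{2} - xy - 2y^{2} + x - 2y.
  leading term xy^{2}: subtract (-2x)·h_1 from 2xy^{2} - 2x^{2} - xy - 2y^{2} + x - 2y → 2xy - 2y^{2} + 2x - 2y
  leading term xy: subtract (1)·h_2 from 2xy - 2y^{2} + 2x - 2y → -y^{2} + x - y - 2
  leading term y^{2}: subtract (1)·h_1 from -y^{2} + x - y - 2 → 0
  remainder 0.

Every S-polynomial of the final basis reduces to 0, so we have a Gröbner basis.
Inter-reduce: drop elements whose leading term is divisible by another's, tail-reduce, and make monic.
Reduced Gröbner basis: {x^{2} - 2x + 2y + 2, xy + 2, y^{2} - x + y + 2}.

These coincide, so the ideals are equal.

Yes, the ideals are equal.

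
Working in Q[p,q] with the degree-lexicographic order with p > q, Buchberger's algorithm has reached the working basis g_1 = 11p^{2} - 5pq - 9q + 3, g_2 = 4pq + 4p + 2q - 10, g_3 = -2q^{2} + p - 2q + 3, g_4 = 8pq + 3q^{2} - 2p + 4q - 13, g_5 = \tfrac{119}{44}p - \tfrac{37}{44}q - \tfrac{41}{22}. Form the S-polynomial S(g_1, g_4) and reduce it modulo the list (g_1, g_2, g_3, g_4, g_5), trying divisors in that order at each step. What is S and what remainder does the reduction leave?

S(g_1, g_4) = -\tfrac{73}{88}pq^{2} + \tfrac{1}{4}p^{2} - \tfrac{1}{2}pq - \tfrac{9}{11}q^{2} + \tfrac{13}{8}p + \tfrac{3}{11}q; remainder on division = -\tfrac{4227}{3808}q + \tfrac{4227}{3808}.

lcm(LM(g_1), LM(g_4)) = p^{2}q.
S = (lcm/LT(g_1))·g_1 − (lcm/LT(g_4))·g_4 = -\tfrac{73}{88}pq^{2} + \tfrac{1}{4}p^{2} - \tfrac{1}{2}pq - \tfrac{9}{11}q^{2} + \tfrac{13}{8}p + \tfrac{3}{11}q.
Reduce S modulo (g_1, g_2, g_3, g_4, g_5) in that order:
  leading term pq^{2}: subtract (-\tfrac{73}{352}q)·g_2 from -\tfrac{73}{88}pq^{2} + \tfrac{1}{4}p^{2} - \tfrac{1}{2}pq - \tfrac{9}{11}q^{2} + \tfrac{13}{8}p + \tfrac{3}{11}q → \tfrac{1}{4}p^{2} + \tfrac{29}{88}pq - \tfrac{71}{176}q^{2} + \tfrac{13}{8}p - \tfrac{317}{176}q
  leading term p^{2}: subtract (\tfrac{1}{44})·g_1 from \tfrac{1}{4}p^{2} + \tfrac{29}{88}pq - \tfrac{71}{176}q^{2} + \tfrac{13}{8}p - \tfrac{317}{176}q → \tfrac{39}{88}pq - \tfrac{71}{176}q^{2} + \tfrac{13}{8}p - \tfrac{281}{176}q - \tfrac{3}{44}
  leading term pq: subtract (\tfrac{39}{352})·g_2 from \tfrac{39}{88}pq - \tfrac{71}{176}q^{2} + \tfrac{13}{8}p - \tfrac{281}{176}q - \tfrac{3}{44} → -\tfrac{71}{176}q^{2} + \tfrac{13}{11}p - \tfrac{20}{11}q + \tfrac{183}{176}
  leading term q^{2}: subtract (\tfrac{71}{352})·g_3 from -\tfrac{71}{176}q^{2} + \tfrac{13}{11}p - \tfrac{20}{11}q + \tfrac{183}{176} → \tfrac{345}{352}p - \tfrac{249}{176}q + \tfrac{153}{352}
  leading term p: subtract (\tfrac{345}{952})·g_5 from \tfrac{345}{352}p - \tfrac{249}{176}q + \tfrac{153}{352} → -\tfrac{4227}{3808}q + \tfrac{4227}{3808}
  leading term q: no divisor's leading term divides it; move -\tfrac{4227}{3808}q to the remainder.
  leading term 1: no divisor's leading term divides it; move \tfrac{4227}{3808} to the remainder.
The remainder -\tfrac{4227}{3808}q + \tfrac{4227}{3808} is nonzero, so it would be added as the next basis element.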